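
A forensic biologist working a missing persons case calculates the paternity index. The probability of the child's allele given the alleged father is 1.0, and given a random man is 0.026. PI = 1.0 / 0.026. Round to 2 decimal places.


Paternity Index calculation:
PI = P(allele|father) / P(allele|random)
PI = 1.0 / 0.026
PI = 38.46

38.46


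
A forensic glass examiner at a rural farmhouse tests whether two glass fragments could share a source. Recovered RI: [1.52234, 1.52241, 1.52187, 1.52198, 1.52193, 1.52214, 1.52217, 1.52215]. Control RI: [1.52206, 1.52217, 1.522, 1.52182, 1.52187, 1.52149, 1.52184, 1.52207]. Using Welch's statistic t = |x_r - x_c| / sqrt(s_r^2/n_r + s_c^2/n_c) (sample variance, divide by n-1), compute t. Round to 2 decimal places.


Welch's t-criterion for glass RI comparison:
Recovered mean = sum / n_r = 12.17699 / 8 = 1.5221237
Control mean = sum / n_c = 12.17532 / 8 = 1.521915
Recovered sample variance s_r^2 = 3.63411e-08
Control sample variance s_c^2 = 4.49429e-08
Welch SE (unpooled) = sqrt(s_r^2/n_r + s_c^2/n_c) = sqrt(4.54263e-09 + 5.61786e-09) = sqrt(1.01605e-08) = 0.000100799
|mean_r - mean_c| = 0.00020875
t = 0.00020875 / 0.000100799 = 2.07

2.07


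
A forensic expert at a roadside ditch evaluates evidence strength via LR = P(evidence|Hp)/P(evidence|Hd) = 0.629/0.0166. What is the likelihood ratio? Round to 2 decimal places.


Likelihood ratio calculation:
LR = P(E|Hp) / P(E|Hd)
LR = 0.629 / 0.0166
LR = 37.89

37.89


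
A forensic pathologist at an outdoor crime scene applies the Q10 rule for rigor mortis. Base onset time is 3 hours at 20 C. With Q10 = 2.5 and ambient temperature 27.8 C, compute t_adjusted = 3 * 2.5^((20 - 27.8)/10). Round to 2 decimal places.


Rigor mortis time adjustment:
Exponent = (T_ref - T_actual) / 10 = (20 - 27.8) / 10 = -0.78
Q10 factor = 2.5^-0.78 = 0.48934
t_adjusted = 3 * 0.48934 = 1.47 hours

1.47


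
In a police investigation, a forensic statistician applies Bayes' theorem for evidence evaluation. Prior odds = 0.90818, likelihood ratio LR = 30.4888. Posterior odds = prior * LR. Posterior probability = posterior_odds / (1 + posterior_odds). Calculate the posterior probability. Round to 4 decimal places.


Bayesian evidence evaluation:
Posterior odds = prior_odds * LR = 0.90818 * 30.4888 = 27.68932
Posterior probability = posterior_odds / (1 + posterior_odds)
= 27.68932 / (1 + 27.68932)
= 27.68932 / 28.68932
= 0.9651

0.9651


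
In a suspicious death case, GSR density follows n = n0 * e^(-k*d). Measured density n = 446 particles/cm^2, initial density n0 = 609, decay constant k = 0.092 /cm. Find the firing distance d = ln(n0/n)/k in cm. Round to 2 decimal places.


GSR distance calculation:
n0/n = 609 / 446 = 1.365471
ln(n0/n) = 0.311499
d = 0.311499 / 0.092 = 3.39 cm

3.39


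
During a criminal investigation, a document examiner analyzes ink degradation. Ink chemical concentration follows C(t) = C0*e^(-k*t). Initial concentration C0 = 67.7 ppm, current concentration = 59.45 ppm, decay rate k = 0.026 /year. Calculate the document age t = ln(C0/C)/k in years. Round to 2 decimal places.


Document age estimation:
C0/C = 67.7 / 59.45 = 1.138772
ln(C0/C) = 0.12995
t = 0.12995 / 0.026 = 5.00 years

5.00


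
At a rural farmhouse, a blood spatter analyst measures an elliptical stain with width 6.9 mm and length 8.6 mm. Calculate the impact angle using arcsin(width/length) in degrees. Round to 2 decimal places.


Blood spatter impact angle calculation:
width / length = 6.9 / 8.6 = 0.802326
angle = arcsin(0.802326)
angle = 53.35 degrees

53.35


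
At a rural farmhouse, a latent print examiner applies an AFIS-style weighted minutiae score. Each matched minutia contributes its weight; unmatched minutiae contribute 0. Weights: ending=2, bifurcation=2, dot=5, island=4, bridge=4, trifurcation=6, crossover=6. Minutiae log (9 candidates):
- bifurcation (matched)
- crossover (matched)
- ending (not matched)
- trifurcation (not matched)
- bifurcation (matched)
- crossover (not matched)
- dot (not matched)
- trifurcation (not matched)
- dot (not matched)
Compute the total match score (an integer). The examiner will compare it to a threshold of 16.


Weighted minutiae match score:
  bifurcation: matched, +2 (running total 2)
  crossover: matched, +6 (running total 8)
  ending: not matched, +0
  trifurcation: not matched, +0
  bifurcation: matched, +2 (running total 10)
  crossover: not matched, +0
  dot: not matched, +0
  trifurcation: not matched, +0
  dot: not matched, +0
Total score = 10
Threshold = 16; verdict = inconclusive

10


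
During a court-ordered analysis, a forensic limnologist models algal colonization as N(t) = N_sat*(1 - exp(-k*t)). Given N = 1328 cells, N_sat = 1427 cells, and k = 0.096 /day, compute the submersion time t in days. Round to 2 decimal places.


PMSI from diatom colonization curve:
N / N_sat = 1328 / 1427 = 0.930624
1 - N/N_sat = 0.069376
ln(1 - N/N_sat) = -2.668214
t = -ln(1 - N/N_sat) / k = -(-2.668214) / 0.096 = 27.79 days

27.79


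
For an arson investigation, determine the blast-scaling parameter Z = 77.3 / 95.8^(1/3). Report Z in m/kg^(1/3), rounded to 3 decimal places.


Scaled distance calculation:
W^(1/3) = 95.8^(1/3) = 4.575675
Z = R / W^(1/3) = 77.3 / 4.575675
Z = 16.894 m/kg^(1/3)

16.894


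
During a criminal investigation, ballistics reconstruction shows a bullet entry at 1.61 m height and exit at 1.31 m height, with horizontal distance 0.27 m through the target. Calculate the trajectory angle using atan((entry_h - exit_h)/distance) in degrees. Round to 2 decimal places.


Bullet trajectory angle:
Height difference = 1.61 - 1.31 = 0.3 m
angle = atan(0.3 / 0.27)
angle = atan(1.111111)
angle = 48.01 degrees

48.01


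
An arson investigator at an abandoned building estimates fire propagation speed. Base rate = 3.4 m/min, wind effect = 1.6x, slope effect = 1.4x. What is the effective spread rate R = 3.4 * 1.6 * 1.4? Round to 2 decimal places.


Fire spread rate calculation:
R = R0 * wind_factor * slope_factor
= 3.4 * 1.6 * 1.4
= 5.44 * 1.4
= 7.62 m/min

7.62


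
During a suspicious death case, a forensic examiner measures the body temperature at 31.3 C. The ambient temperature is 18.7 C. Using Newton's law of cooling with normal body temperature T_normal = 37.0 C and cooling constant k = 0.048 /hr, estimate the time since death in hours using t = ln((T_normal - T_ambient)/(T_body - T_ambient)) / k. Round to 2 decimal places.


Using Newton's law of cooling:
t = ln((T_normal - T_ambient) / (T_body - T_ambient)) / k
T_normal - T_ambient = 18.3
T_body - T_ambient = 12.6
Ratio = 1.452381
ln(ratio) = 0.373204
t = 0.373204 / 0.048 = 7.78 hours

7.78


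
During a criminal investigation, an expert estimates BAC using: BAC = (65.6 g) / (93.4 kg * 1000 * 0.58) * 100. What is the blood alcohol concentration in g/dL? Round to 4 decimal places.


Applying the Widmark formula:
BAC = (dose_g / (body_wt * 1000 * r)) * 100
Denominator = 93.4 * 1000 * 0.58 = 54172
BAC = (65.6 / 54172) * 100
BAC = 0.1211 g/dL

0.1211


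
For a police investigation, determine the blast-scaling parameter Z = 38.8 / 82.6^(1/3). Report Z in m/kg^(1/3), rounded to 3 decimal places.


Scaled distance calculation:
W^(1/3) = 82.6^(1/3) = 4.355052
Z = R / W^(1/3) = 38.8 / 4.355052
Z = 8.909 m/kg^(1/3)

8.909


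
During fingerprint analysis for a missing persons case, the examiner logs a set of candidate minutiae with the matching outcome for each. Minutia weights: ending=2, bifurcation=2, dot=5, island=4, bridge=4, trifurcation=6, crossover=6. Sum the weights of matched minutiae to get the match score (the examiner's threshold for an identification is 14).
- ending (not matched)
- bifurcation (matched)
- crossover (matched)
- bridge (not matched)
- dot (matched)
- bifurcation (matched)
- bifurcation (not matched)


Weighted minutiae match score:
  ending: not matched, +0
  bifurcation: matched, +2 (running total 2)
  crossover: matched, +6 (running total 8)
  bridge: not matched, +0
  dot: matched, +5 (running total 13)
  bifurcation: matched, +2 (running total 15)
  bifurcation: not matched, +0
Total score = 15
Threshold = 14; verdict = identification

15


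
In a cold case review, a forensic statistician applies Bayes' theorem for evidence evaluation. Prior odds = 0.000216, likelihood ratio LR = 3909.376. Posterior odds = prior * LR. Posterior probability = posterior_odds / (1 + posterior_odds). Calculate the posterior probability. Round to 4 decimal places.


Bayesian evidence evaluation:
Posterior odds = prior_odds * LR = 0.000216 * 3909.376 = 0.8444252
Posterior probability = posterior_odds / (1 + posterior_odds)
= 0.8444252 / (1 + 0.8444252)
= 0.8444252 / 1.8444252
= 0.4578

0.4578


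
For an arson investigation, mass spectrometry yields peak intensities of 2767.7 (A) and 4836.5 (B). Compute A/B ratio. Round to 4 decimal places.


Spectral peak ratio:
Peak A = 2767.7 counts
Peak B = 4836.5 counts
Ratio = 2767.7 / 4836.5 = 0.5723

0.5723


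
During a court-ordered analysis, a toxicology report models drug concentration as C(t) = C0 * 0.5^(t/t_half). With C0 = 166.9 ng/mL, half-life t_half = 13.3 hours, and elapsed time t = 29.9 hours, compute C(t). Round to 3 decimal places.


Drug concentration decay:
Number of half-lives = t / t_half = 29.9 / 13.3 = 2.24812
Decay factor = 0.5^2.24812 = 0.21049823
C(t) = 166.9 * 0.21049823 = 35.132 ng/mL

35.132


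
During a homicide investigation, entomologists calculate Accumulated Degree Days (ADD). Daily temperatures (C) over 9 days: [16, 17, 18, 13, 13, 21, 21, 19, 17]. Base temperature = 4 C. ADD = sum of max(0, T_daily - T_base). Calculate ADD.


Computing ADD day by day:
Day 1: max(0, 16 - 4) = 12
Day 2: max(0, 17 - 4) = 13
Day 3: max(0, 18 - 4) = 14
Day 4: max(0, 13 - 4) = 9
Day 5: max(0, 13 - 4) = 9
Day 6: max(0, 21 - 4) = 17
Day 7: max(0, 21 - 4) = 17
Day 8: max(0, 19 - 4) = 15
Day 9: max(0, 17 - 4) = 13
Total ADD = 119

119


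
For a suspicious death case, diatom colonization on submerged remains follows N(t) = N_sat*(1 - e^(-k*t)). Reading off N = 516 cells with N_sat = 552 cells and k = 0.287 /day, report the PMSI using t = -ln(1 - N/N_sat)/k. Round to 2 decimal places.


PMSI from diatom colonization curve:
N / N_sat = 516 / 552 = 0.934783
1 - N/N_sat = 0.065217
ln(1 - N/N_sat) = -2.730035
t = -ln(1 - N/N_sat) / k = -(-2.730035) / 0.287 = 9.51 days

9.51


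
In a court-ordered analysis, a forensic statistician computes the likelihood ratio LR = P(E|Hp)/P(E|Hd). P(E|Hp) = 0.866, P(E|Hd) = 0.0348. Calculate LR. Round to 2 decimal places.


Likelihood ratio calculation:
LR = P(E|Hp) / P(E|Hd)
LR = 0.866 / 0.0348
LR = 24.89

24.89


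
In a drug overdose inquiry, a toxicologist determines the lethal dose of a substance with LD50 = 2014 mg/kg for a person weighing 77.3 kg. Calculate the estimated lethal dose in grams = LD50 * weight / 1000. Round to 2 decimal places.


Lethal dose calculation:
Lethal dose = LD50 * body_weight / 1000
= 2014 * 77.3 / 1000
= 155682.2 / 1000
= 155.68 g

155.68


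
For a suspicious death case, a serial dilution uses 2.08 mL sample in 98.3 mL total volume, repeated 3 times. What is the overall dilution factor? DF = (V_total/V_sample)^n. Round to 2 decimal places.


Dilution factor calculation:
Single dilution = V_total / V_sample = 98.3 / 2.08 ≈ 47.259615
Number of dilutions = 3
Total DF = (98.3 / 2.08)^3 (full precision, rounded at the end) = 105552.99

105552.99


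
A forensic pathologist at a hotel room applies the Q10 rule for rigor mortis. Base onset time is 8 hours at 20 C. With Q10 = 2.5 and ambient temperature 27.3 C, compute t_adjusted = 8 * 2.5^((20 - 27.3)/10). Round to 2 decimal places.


Rigor mortis time adjustment:
Exponent = (T_ref - T_actual) / 10 = (20 - 27.3) / 10 = -0.73
Q10 factor = 2.5^-0.73 = 0.51228
t_adjusted = 8 * 0.51228 = 4.10 hours

4.10


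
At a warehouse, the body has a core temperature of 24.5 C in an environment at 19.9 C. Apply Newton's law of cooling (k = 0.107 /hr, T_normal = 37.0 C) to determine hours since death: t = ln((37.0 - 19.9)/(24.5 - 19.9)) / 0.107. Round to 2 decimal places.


Using Newton's law of cooling:
t = ln((T_normal - T_ambient) / (T_body - T_ambient)) / k
T_normal - T_ambient = 17.1
T_body - T_ambient = 4.6
Ratio = 3.717391
ln(ratio) = 1.313022
t = 1.313022 / 0.107 = 12.27 hours

12.27


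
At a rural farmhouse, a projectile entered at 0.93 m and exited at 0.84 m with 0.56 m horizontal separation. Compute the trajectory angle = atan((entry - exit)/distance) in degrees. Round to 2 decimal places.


Bullet trajectory angle:
Height difference = 0.93 - 0.84 = 0.09 m
angle = atan(0.09 / 0.56)
angle = atan(0.160714)
angle = 9.13 degrees

9.13


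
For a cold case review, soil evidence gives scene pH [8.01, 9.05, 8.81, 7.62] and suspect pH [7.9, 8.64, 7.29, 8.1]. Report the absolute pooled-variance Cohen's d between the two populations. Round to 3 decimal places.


Pooled-variance Cohen's d for soil pH comparison:
Scene mean = 33.49 / 4 = 8.3725
Suspect mean = 31.93 / 4 = 7.9825
Scene sample variance s_s^2 = 0.449358
Suspect sample variance s_c^2 = 0.310825
Pooled variance = ((n_s-1)*s_s^2 + (n_c-1)*s_c^2) / (n_s + n_c - 2) = 0.380092
Pooled SD = sqrt(0.380092) = 0.616516
Mean difference = 0.39
|d| = |0.39| / 0.616516 = 0.633

0.633


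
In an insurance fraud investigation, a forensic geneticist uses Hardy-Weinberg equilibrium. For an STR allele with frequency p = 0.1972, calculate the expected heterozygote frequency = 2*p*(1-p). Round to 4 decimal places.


Hardy-Weinberg heterozygote frequency:
q = 1 - p = 1 - 0.1972 = 0.8028
2pq = 2 * 0.1972 * 0.8028 = 0.3166

0.3166


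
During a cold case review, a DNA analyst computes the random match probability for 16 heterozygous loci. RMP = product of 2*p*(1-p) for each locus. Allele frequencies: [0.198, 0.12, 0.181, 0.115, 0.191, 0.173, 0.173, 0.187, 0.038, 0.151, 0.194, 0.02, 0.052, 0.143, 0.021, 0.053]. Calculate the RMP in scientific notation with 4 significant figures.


Computing RMP for 16 loci:
Locus 1: 2 * 0.198 * 0.802 = 0.317592
Locus 2: 2 * 0.12 * 0.88 = 0.2112
Locus 3: 2 * 0.181 * 0.819 = 0.296478
Locus 4: 2 * 0.115 * 0.885 = 0.20355
Locus 5: 2 * 0.191 * 0.809 = 0.309038
Locus 6: 2 * 0.173 * 0.827 = 0.286142
Locus 7: 2 * 0.173 * 0.827 = 0.286142
Locus 8: 2 * 0.187 * 0.813 = 0.304062
Locus 9: 2 * 0.038 * 0.962 = 0.073112
Locus 10: 2 * 0.151 * 0.849 = 0.256398
Locus 11: 2 * 0.194 * 0.806 = 0.312728
Locus 12: 2 * 0.02 * 0.98 = 0.0392
Locus 13: 2 * 0.052 * 0.948 = 0.098592
Locus 14: 2 * 0.143 * 0.857 = 0.245102
Locus 15: 2 * 0.021 * 0.979 = 0.041118
Locus 16: 2 * 0.053 * 0.947 = 0.100382
RMP = 7.138e-13

7.138e-13


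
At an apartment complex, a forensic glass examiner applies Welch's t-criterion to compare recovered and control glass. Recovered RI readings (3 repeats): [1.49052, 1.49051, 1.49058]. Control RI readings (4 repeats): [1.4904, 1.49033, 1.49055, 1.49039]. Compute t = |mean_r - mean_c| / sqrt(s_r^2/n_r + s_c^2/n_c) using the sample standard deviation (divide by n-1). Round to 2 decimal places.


Welch's t-criterion for glass RI comparison:
Recovered mean = sum / n_r = 4.47161 / 3 = 1.4905367
Control mean = sum / n_c = 5.96167 / 4 = 1.4904175
Recovered sample variance s_r^2 = 1.43333e-09
Control sample variance s_c^2 = 8.75833e-09
Welch SE (unpooled) = sqrt(s_r^2/n_r + s_c^2/n_c) = sqrt(4.77778e-10 + 2.18958e-09) = sqrt(2.66736e-09) = 5.16465e-05
|mean_r - mean_c| = 0.000119167
t = 0.000119167 / 5.16465e-05 = 2.31

2.31


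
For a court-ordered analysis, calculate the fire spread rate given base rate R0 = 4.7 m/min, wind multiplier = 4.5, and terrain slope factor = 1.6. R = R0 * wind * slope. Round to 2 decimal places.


Fire spread rate calculation:
R = R0 * wind_factor * slope_factor
= 4.7 * 4.5 * 1.6
= 21.15 * 1.6
= 33.84 m/min

33.84


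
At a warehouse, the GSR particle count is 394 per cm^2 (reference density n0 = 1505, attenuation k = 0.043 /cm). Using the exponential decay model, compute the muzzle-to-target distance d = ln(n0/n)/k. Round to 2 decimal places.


GSR distance calculation:
n0/n = 1505 / 394 = 3.819797
ln(n0/n) = 1.340197
d = 1.340197 / 0.043 = 31.17 cm

31.17


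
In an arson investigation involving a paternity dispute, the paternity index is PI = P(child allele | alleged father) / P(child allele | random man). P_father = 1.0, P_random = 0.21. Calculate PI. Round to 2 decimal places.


Paternity Index calculation:
PI = P(allele|father) / P(allele|random)
PI = 1.0 / 0.21
PI = 4.76

4.76


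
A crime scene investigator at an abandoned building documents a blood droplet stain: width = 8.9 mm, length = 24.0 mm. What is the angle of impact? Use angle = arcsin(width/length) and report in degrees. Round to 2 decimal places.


Blood spatter impact angle calculation:
width / length = 8.9 / 24.0 = 0.370833
angle = arcsin(0.370833)
angle = 21.77 degrees

21.77


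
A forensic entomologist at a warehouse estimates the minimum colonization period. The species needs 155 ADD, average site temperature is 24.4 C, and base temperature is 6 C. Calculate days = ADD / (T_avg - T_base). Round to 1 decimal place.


Insect development time:
Effective temperature = avg_temp - T_base = 24.4 - 6 = 18.4 C
Days = ADD / effective_temp = 155 / 18.4 = 8.4 days

8.4


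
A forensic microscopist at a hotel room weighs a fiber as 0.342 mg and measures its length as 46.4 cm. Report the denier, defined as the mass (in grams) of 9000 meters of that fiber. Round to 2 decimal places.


Denier calculation:
Mass in grams = 0.342 mg / 1000 = 0.000342 g
Length in meters = 46.4 cm / 100 = 0.464 m
Linear density = mass / length = 0.000342 / 0.464 = 0.00073707 g/m
Denier = (g/m) * 9000 = 0.00073707 * 9000 = 6.63

6.63


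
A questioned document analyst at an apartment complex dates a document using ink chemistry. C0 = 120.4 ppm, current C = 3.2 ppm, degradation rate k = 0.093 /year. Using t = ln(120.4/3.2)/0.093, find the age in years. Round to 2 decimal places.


Document age estimation:
C0/C = 120.4 / 3.2 = 37.625
ln(C0/C) = 3.627669
t = 3.627669 / 0.093 = 39.01 years

39.01


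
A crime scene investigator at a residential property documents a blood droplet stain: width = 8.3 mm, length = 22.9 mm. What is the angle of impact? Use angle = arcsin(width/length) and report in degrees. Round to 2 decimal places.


Blood spatter impact angle calculation:
width / length = 8.3 / 22.9 = 0.362445
angle = arcsin(0.362445)
angle = 21.25 degrees

21.25


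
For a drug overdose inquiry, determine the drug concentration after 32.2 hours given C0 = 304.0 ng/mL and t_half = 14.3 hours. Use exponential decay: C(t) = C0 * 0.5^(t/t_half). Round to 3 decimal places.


Drug concentration decay:
Number of half-lives = t / t_half = 32.2 / 14.3 = 2.251748
Decay factor = 0.5^2.251748 = 0.20996955
C(t) = 304.0 * 0.20996955 = 63.831 ng/mL

63.831


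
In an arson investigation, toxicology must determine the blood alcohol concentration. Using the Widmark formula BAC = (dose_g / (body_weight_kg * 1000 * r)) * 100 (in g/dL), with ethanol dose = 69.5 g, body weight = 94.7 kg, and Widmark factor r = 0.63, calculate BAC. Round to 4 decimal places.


Applying the Widmark formula:
BAC = (dose_g / (body_wt * 1000 * r)) * 100
Denominator = 94.7 * 1000 * 0.63 = 59661
BAC = (69.5 / 59661) * 100
BAC = 0.1165 g/dL

0.1165


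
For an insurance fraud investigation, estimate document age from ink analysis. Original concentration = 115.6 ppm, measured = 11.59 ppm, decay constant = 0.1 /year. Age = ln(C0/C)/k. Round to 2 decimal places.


Document age estimation:
C0/C = 115.6 / 11.59 = 9.974116
ln(C0/C) = 2.299993
t = 2.299993 / 0.1 = 23.00 years

23.00


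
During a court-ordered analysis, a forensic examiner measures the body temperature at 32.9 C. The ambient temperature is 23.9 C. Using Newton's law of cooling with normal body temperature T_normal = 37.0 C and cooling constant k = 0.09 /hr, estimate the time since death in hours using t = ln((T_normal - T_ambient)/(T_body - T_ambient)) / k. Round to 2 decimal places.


Using Newton's law of cooling:
t = ln((T_normal - T_ambient) / (T_body - T_ambient)) / k
T_normal - T_ambient = 13.1
T_body - T_ambient = 9.0
Ratio = 1.455556
ln(ratio) = 0.375388
t = 0.375388 / 0.09 = 4.17 hours

4.17


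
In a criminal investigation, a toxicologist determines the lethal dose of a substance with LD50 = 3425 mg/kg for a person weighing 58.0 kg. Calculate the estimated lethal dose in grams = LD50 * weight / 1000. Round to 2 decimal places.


Lethal dose calculation:
Lethal dose = LD50 * body_weight / 1000
= 3425 * 58.0 / 1000
= 198650 / 1000
= 198.65 g

198.65


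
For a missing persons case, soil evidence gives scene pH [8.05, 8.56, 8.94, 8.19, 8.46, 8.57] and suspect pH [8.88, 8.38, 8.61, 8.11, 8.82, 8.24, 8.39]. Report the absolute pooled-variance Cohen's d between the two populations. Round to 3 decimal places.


Pooled-variance Cohen's d for soil pH comparison:
Scene mean = 50.77 / 6 = 8.461667
Suspect mean = 59.43 / 7 = 8.49
Scene sample variance s_s^2 = 0.098697
Suspect sample variance s_c^2 = 0.084067
Pooled variance = ((n_s-1)*s_s^2 + (n_c-1)*s_c^2) / (n_s + n_c - 2) = 0.090717
Pooled SD = sqrt(0.090717) = 0.301193
Mean difference = -0.028333
|d| = |-0.028333| / 0.301193 = 0.094

0.094


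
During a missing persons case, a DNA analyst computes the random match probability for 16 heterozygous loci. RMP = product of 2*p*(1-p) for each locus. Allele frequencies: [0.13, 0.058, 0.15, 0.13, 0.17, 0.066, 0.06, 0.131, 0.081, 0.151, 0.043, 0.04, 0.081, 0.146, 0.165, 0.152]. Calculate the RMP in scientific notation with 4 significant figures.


Computing RMP for 16 loci:
Locus 1: 2 * 0.13 * 0.87 = 0.2262
Locus 2: 2 * 0.058 * 0.942 = 0.109272
Locus 3: 2 * 0.15 * 0.85 = 0.255
Locus 4: 2 * 0.13 * 0.87 = 0.2262
Locus 5: 2 * 0.17 * 0.83 = 0.2822
Locus 6: 2 * 0.066 * 0.934 = 0.123288
Locus 7: 2 * 0.06 * 0.94 = 0.1128
Locus 8: 2 * 0.131 * 0.869 = 0.227678
Locus 9: 2 * 0.081 * 0.919 = 0.148878
Locus 10: 2 * 0.151 * 0.849 = 0.256398
Locus 11: 2 * 0.043 * 0.957 = 0.082302
Locus 12: 2 * 0.04 * 0.96 = 0.0768
Locus 13: 2 * 0.081 * 0.919 = 0.148878
Locus 14: 2 * 0.146 * 0.854 = 0.249368
Locus 15: 2 * 0.165 * 0.835 = 0.27555
Locus 16: 2 * 0.152 * 0.848 = 0.257792
RMP = 8.106e-13

8.106e-13


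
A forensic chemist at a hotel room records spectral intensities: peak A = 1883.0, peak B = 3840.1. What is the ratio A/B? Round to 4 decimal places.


Spectral peak ratio:
Peak A = 1883.0 counts
Peak B = 3840.1 counts
Ratio = 1883.0 / 3840.1 = 0.4904

0.4904


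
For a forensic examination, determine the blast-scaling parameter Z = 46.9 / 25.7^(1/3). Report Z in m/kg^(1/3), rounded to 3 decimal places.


Scaled distance calculation:
W^(1/3) = 25.7^(1/3) = 2.951058
Z = R / W^(1/3) = 46.9 / 2.951058
Z = 15.893 m/kg^(1/3)

15.893


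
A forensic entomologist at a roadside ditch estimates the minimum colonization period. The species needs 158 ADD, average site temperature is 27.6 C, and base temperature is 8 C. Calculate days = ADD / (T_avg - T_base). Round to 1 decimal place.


Insect development time:
Effective temperature = avg_temp - T_base = 27.6 - 8 = 19.6 C
Days = ADD / effective_temp = 158 / 19.6 = 8.1 days

8.1


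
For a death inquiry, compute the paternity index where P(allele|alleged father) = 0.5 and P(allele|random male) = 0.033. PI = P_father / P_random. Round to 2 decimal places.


Paternity Index calculation:
PI = P(allele|father) / P(allele|random)
PI = 0.5 / 0.033
PI = 15.15

15.15


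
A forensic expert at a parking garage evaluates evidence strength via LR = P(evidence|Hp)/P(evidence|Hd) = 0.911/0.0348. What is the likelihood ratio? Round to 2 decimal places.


Likelihood ratio calculation:
LR = P(E|Hp) / P(E|Hd)
LR = 0.911 / 0.0348
LR = 26.18

26.18


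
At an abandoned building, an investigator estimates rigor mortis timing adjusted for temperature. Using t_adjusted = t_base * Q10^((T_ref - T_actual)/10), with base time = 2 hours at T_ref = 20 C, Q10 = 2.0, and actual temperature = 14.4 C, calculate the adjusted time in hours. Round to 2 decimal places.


Rigor mortis time adjustment:
Exponent = (T_ref - T_actual) / 10 = (20 - 14.4) / 10 = 0.56
Q10 factor = 2.0^0.56 = 1.47427
t_adjusted = 2 * 1.47427 = 2.95 hours

2.95


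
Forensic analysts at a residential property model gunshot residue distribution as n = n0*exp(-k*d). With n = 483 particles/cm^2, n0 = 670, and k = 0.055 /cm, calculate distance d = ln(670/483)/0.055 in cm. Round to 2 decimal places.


GSR distance calculation:
n0/n = 670 / 483 = 1.387164
ln(n0/n) = 0.327261
d = 0.327261 / 0.055 = 5.95 cm

5.95


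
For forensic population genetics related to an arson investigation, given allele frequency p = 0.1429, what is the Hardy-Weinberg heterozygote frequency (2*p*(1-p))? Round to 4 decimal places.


Hardy-Weinberg heterozygote frequency:
q = 1 - p = 1 - 0.1429 = 0.8571
2pq = 2 * 0.1429 * 0.8571 = 0.2450

0.2450


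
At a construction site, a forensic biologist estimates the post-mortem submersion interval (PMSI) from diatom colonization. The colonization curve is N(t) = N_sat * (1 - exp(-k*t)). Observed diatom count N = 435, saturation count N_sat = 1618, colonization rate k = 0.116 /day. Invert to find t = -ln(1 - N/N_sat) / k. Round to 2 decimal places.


PMSI from diatom colonization curve:
N / N_sat = 435 / 1618 = 0.26885
1 - N/N_sat = 0.73115
ln(1 - N/N_sat) = -0.313137
t = -ln(1 - N/N_sat) / k = -(-0.313137) / 0.116 = 2.70 days

2.70


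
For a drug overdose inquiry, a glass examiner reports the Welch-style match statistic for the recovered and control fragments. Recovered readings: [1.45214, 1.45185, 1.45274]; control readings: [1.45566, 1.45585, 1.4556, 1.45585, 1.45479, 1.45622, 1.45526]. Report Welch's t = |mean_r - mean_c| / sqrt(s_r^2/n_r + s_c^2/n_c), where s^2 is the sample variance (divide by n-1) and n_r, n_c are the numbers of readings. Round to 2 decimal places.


Welch's t-criterion for glass RI comparison:
Recovered mean = sum / n_r = 4.35673 / 3 = 1.4522433
Control mean = sum / n_c = 10.18923 / 7 = 1.4556043
Recovered sample variance s_r^2 = 2.06033e-07
Control sample variance s_c^2 = 2.14095e-07
Welch SE (unpooled) = sqrt(s_r^2/n_r + s_c^2/n_c) = sqrt(6.86778e-08 + 3.0585e-08) = sqrt(9.92628e-08) = 0.00031506
|mean_r - mean_c| = 0.00336095
t = 0.00336095 / 0.00031506 = 10.67

10.67


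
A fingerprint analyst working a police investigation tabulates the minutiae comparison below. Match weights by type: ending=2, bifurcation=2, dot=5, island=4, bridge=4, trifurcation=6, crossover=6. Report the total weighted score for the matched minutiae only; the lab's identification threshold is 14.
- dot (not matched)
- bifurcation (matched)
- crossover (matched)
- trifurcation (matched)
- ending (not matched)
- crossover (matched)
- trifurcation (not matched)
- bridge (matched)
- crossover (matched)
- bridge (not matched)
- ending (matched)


Weighted minutiae match score:
  dot: not matched, +0
  bifurcation: matched, +2 (running total 2)
  crossover: matched, +6 (running total 8)
  trifurcation: matched, +6 (running total 14)
  ending: not matched, +0
  crossover: matched, +6 (running total 20)
  trifurcation: not matched, +0
  bridge: matched, +4 (running total 24)
  crossover: matched, +6 (running total 30)
  bridge: not matched, +0
  ending: matched, +2 (running total 32)
Total score = 32
Threshold = 14; verdict = identification

32


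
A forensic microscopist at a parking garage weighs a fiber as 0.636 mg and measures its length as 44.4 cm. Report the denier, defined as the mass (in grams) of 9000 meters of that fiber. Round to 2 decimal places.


Denier calculation:
Mass in grams = 0.636 mg / 1000 = 0.000636 g
Length in meters = 44.4 cm / 100 = 0.444 m
Linear density = mass / length = 0.000636 / 0.444 = 0.00143243 g/m
Denier = (g/m) * 9000 = 0.00143243 * 9000 = 12.89

12.89


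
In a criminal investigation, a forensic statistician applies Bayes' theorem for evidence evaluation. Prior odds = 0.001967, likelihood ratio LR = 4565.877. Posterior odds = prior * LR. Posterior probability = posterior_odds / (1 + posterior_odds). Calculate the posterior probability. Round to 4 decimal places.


Bayesian evidence evaluation:
Posterior odds = prior_odds * LR = 0.001967 * 4565.877 = 8.98108
Posterior probability = posterior_odds / (1 + posterior_odds)
= 8.98108 / (1 + 8.98108)
= 8.98108 / 9.98108
= 0.8998

0.8998


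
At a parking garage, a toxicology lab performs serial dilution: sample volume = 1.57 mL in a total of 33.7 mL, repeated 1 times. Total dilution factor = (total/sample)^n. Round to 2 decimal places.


Dilution factor calculation:
Single dilution = V_total / V_sample = 33.7 / 1.57 ≈ 21.464968
Number of dilutions = 1
Total DF = (33.7 / 1.57)^1 (full precision, rounded at the end) = 21.46

21.46


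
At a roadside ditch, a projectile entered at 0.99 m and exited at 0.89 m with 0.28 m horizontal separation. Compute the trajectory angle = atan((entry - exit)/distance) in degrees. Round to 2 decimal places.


Bullet trajectory angle:
Height difference = 0.99 - 0.89 = 0.1 m
angle = atan(0.1 / 0.28)
angle = atan(0.357143)
angle = 19.65 degrees

19.65


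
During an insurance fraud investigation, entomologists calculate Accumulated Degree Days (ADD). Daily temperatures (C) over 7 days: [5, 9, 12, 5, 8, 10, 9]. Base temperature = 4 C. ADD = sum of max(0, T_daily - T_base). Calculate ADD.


Computing ADD day by day:
Day 1: max(0, 5 - 4) = 1
Day 2: max(0, 9 - 4) = 5
Day 3: max(0, 12 - 4) = 8
Day 4: max(0, 5 - 4) = 1
Day 5: max(0, 8 - 4) = 4
Day 6: max(0, 10 - 4) = 6
Day 7: max(0, 9 - 4) = 5
Total ADD = 30

30


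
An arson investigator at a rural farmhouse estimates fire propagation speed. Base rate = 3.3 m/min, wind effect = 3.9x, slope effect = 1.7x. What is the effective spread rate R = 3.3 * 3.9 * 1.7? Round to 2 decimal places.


Fire spread rate calculation:
R = R0 * wind_factor * slope_factor
= 3.3 * 3.9 * 1.7
= 12.87 * 1.7
= 21.88 m/min

21.88


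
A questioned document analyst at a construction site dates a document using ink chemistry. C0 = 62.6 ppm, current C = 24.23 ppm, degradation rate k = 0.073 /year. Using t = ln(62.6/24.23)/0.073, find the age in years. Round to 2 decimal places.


Document age estimation:
C0/C = 62.6 / 24.23 = 2.583574
ln(C0/C) = 0.949174
t = 0.949174 / 0.073 = 13.00 years

13.00


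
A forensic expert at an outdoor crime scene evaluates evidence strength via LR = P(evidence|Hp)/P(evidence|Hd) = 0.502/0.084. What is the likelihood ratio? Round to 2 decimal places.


Likelihood ratio calculation:
LR = P(E|Hp) / P(E|Hd)
LR = 0.502 / 0.084
LR = 5.98

5.98


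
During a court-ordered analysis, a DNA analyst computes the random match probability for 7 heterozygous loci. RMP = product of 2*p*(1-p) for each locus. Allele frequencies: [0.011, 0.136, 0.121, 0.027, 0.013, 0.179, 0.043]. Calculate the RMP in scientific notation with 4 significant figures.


Computing RMP for 7 loci:
Locus 1: 2 * 0.011 * 0.989 = 0.021758
Locus 2: 2 * 0.136 * 0.864 = 0.235008
Locus 3: 2 * 0.121 * 0.879 = 0.212718
Locus 4: 2 * 0.027 * 0.973 = 0.052542
Locus 5: 2 * 0.013 * 0.987 = 0.025662
Locus 6: 2 * 0.179 * 0.821 = 0.293918
Locus 7: 2 * 0.043 * 0.957 = 0.082302
RMP = 3.548e-08

3.548e-08


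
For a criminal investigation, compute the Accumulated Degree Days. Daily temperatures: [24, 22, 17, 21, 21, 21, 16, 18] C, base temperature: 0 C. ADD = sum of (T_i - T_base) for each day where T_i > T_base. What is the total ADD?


Computing ADD day by day:
Day 1: max(0, 24 - 0) = 24
Day 2: max(0, 22 - 0) = 22
Day 3: max(0, 17 - 0) = 17
Day 4: max(0, 21 - 0) = 21
Day 5: max(0, 21 - 0) = 21
Day 6: max(0, 21 - 0) = 21
Day 7: max(0, 16 - 0) = 16
Day 8: max(0, 18 - 0) = 18
Total ADD = 160

160


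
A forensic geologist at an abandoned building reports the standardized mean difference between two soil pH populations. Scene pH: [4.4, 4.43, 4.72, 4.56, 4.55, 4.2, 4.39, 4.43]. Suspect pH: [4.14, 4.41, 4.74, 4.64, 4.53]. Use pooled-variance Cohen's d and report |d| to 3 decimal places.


Pooled-variance Cohen's d for soil pH comparison:
Scene mean = 35.68 / 8 = 4.46
Suspect mean = 22.46 / 5 = 4.492
Scene sample variance s_s^2 = 0.023371
Suspect sample variance s_c^2 = 0.05387
Pooled variance = ((n_s-1)*s_s^2 + (n_c-1)*s_c^2) / (n_s + n_c - 2) = 0.034462
Pooled SD = sqrt(0.034462) = 0.185639
Mean difference = -0.032
|d| = |-0.032| / 0.185639 = 0.172

0.172


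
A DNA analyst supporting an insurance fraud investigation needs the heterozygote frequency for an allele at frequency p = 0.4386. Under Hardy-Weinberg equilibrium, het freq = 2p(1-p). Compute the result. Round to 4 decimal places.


Hardy-Weinberg heterozygote frequency:
q = 1 - p = 1 - 0.4386 = 0.5614
2pq = 2 * 0.4386 * 0.5614 = 0.4925

0.4925


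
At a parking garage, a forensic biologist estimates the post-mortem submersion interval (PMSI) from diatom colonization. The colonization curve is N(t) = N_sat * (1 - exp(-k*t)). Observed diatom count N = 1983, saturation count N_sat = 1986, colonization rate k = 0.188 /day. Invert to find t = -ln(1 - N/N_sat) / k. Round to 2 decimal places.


PMSI from diatom colonization curve:
N / N_sat = 1983 / 1986 = 0.998489
1 - N/N_sat = 0.001511
ln(1 - N/N_sat) = -6.494984
t = -ln(1 - N/N_sat) / k = -(-6.494984) / 0.188 = 34.55 days

34.55


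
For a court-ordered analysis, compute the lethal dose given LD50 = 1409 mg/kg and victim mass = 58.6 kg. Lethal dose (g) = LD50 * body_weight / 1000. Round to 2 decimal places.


Lethal dose calculation:
Lethal dose = LD50 * body_weight / 1000
= 1409 * 58.6 / 1000
= 82567.4 / 1000
= 82.57 g

82.57


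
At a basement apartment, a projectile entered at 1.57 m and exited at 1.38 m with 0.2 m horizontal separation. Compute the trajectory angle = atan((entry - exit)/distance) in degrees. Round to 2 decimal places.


Bullet trajectory angle:
Height difference = 1.57 - 1.38 = 0.19 m
angle = atan(0.19 / 0.2)
angle = atan(0.95)
angle = 43.53 degrees

43.53


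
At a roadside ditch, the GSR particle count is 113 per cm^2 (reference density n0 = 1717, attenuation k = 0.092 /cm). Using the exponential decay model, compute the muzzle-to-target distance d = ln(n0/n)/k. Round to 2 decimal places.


GSR distance calculation:
n0/n = 1717 / 113 = 15.19469
ln(n0/n) = 2.720946
d = 2.720946 / 0.092 = 29.58 cm

29.58


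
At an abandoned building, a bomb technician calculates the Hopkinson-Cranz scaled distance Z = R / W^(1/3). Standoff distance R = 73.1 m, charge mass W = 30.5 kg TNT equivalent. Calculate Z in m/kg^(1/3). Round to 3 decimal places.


Scaled distance calculation:
W^(1/3) = 30.5^(1/3) = 3.1244
Z = R / W^(1/3) = 73.1 / 3.1244
Z = 23.396 m/kg^(1/3)

23.396


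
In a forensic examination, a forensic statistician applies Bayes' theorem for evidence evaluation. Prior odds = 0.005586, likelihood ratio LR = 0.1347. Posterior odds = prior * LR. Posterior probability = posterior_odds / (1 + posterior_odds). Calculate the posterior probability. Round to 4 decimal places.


Bayesian evidence evaluation:
Posterior odds = prior_odds * LR = 0.005586 * 0.1347 = 0.0007524342
Posterior probability = posterior_odds / (1 + posterior_odds)
= 0.0007524342 / (1 + 0.0007524342)
= 0.0007524342 / 1.0007524342
= 0.0008

0.0008


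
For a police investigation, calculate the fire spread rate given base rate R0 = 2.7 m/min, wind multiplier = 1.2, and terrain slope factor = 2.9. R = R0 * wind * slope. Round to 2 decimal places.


Fire spread rate calculation:
R = R0 * wind_factor * slope_factor
= 2.7 * 1.2 * 2.9
= 3.24 * 2.9
= 9.40 m/min

9.40


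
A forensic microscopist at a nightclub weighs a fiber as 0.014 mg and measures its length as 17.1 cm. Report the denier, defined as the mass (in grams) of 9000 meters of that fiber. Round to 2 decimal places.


Denier calculation:
Mass in grams = 0.014 mg / 1000 = 0.000014 g
Length in meters = 17.1 cm / 100 = 0.171 m
Linear density = mass / length = 0.000014 / 0.171 = 0.00008187 g/m
Denier = (g/m) * 9000 = 0.00008187 * 9000 = 0.74

0.74


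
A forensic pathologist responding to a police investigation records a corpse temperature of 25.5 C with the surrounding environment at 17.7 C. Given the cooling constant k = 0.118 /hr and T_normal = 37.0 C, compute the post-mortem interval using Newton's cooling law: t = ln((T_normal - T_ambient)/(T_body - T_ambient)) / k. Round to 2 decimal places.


Using Newton's law of cooling:
t = ln((T_normal - T_ambient) / (T_body - T_ambient)) / k
T_normal - T_ambient = 19.3
T_body - T_ambient = 7.8
Ratio = 2.474359
ln(ratio) = 0.905981
t = 0.905981 / 0.118 = 7.68 hours

7.68


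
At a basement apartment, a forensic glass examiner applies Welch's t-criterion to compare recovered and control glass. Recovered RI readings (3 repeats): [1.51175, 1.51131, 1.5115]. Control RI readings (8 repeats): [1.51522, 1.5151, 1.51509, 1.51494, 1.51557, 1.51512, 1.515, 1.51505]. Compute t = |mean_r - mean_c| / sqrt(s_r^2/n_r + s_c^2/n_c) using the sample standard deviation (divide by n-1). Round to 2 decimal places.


Welch's t-criterion for glass RI comparison:
Recovered mean = sum / n_r = 4.53456 / 3 = 1.51152
Control mean = sum / n_c = 12.12109 / 8 = 1.5151363
Recovered sample variance s_r^2 = 4.87e-08
Control sample variance s_c^2 = 3.76268e-08
Welch SE (unpooled) = sqrt(s_r^2/n_r + s_c^2/n_c) = sqrt(1.62333e-08 + 4.70335e-09) = sqrt(2.09366e-08) = 0.000144695
|mean_r - mean_c| = 0.00361625
t = 0.00361625 / 0.000144695 = 24.99

24.99


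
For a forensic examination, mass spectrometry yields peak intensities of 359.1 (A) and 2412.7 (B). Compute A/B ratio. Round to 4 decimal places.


Spectral peak ratio:
Peak A = 359.1 counts
Peak B = 2412.7 counts
Ratio = 359.1 / 2412.7 = 0.1488

0.1488


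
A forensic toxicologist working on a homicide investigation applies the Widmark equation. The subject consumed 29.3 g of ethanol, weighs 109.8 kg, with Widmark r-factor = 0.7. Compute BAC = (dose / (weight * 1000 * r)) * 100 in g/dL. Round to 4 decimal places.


Applying the Widmark formula:
BAC = (dose_g / (body_wt * 1000 * r)) * 100
Denominator = 109.8 * 1000 * 0.7 = 76860
BAC = (29.3 / 76860) * 100
BAC = 0.0381 g/dL

0.0381


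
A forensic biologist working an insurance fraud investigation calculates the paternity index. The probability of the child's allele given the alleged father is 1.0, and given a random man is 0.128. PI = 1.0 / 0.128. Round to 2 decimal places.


Paternity Index calculation:
PI = P(allele|father) / P(allele|random)
PI = 1.0 / 0.128
PI = 7.81

7.81


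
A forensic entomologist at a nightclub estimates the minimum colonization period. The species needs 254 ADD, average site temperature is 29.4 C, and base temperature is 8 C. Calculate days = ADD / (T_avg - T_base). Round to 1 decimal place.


Insect development time:
Effective temperature = avg_temp - T_base = 29.4 - 8 = 21.4 C
Days = ADD / effective_temp = 254 / 21.4 = 11.9 days

11.9


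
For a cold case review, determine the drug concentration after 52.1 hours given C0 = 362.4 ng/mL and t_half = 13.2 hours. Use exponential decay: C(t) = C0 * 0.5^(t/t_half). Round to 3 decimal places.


Drug concentration decay:
Number of half-lives = t / t_half = 52.1 / 13.2 = 3.94697
Decay factor = 0.5^3.94697 = 0.06484009
C(t) = 362.4 * 0.06484009 = 23.498 ng/mL

23.498


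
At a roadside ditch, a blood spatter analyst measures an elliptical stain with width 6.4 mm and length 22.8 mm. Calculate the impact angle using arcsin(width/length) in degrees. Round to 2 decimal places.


Blood spatter impact angle calculation:
width / length = 6.4 / 22.8 = 0.280702
angle = arcsin(0.280702)
angle = 16.30 degrees

16.30


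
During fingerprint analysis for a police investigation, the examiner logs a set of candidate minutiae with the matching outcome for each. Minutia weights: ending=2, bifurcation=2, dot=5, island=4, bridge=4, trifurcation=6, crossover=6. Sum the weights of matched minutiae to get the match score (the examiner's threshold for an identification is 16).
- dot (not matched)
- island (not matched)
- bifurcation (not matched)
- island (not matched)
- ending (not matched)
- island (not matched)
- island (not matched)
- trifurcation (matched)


Weighted minutiae match score:
  dot: not matched, +0
  island: not matched, +0
  bifurcation: not matched, +0
  island: not matched, +0
  ending: not matched, +0
  island: not matched, +0
  island: not matched, +0
  trifurcation: matched, +6 (running total 6)
Total score = 6
Threshold = 16; verdict = inconclusive

6
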